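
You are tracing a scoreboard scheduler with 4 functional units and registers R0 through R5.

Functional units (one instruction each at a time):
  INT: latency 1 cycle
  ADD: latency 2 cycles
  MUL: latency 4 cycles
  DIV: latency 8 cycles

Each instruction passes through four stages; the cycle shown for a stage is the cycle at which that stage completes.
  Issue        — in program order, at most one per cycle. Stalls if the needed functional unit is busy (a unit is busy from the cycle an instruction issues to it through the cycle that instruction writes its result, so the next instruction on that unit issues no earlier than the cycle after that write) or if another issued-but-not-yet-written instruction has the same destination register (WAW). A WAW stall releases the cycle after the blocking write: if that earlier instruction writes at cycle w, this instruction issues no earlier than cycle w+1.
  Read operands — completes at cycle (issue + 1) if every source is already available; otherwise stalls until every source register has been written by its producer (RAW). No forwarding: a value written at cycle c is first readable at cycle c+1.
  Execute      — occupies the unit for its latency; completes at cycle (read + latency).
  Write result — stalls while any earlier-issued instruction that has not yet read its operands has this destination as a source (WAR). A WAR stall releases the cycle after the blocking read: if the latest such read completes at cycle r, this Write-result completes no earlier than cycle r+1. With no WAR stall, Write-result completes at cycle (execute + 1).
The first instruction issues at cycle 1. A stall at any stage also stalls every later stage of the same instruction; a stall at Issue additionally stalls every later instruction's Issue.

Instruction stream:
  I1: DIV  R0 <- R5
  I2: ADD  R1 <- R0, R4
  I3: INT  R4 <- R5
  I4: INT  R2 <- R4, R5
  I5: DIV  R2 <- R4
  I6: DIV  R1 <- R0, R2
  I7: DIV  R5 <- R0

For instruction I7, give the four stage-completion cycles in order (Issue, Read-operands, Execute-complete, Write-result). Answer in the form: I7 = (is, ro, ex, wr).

I7 = (40, 41, 49, 50)

I1 -> (1, 2, 10, 11)
I2 -> (2, 12, 14, 15)  // RAW R0: wait I1 write@11
I3 -> (3, 4, 5, 13)  // WAR R4: wait I2 read@12
I4 -> (14, 15, 16, 17)  // struct: INT busy until I3 writes@13
I5 -> (18, 19, 27, 28)  // WAW R2: wait I4 write@17
I6 -> (29, 30, 38, 39)  // struct: DIV busy until I5 writes@28
I7 -> (40, 41, 49, 50)  // struct: DIV busy until I6 writes@39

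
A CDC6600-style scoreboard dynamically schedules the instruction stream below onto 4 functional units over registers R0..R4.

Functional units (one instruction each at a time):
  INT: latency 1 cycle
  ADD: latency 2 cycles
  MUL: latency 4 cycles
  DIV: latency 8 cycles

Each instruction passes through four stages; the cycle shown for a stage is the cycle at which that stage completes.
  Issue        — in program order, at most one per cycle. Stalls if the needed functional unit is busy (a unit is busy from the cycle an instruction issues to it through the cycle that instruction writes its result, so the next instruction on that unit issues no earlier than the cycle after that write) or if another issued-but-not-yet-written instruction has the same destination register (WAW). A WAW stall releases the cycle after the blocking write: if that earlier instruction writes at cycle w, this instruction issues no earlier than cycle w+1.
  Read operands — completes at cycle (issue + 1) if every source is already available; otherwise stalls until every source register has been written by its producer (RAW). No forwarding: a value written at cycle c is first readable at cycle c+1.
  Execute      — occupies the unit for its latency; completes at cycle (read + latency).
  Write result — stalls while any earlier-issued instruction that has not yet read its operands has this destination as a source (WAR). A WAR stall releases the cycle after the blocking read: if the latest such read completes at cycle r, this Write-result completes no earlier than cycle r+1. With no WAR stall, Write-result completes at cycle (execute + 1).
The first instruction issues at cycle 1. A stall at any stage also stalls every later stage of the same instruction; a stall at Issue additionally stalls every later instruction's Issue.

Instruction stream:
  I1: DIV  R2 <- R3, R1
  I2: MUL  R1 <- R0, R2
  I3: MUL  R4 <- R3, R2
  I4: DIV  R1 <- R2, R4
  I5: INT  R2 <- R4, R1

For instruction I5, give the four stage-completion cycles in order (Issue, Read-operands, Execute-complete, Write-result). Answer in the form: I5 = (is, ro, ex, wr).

I1  is:1  ro:2  ex:10  wr:11
I2  is:2  ro:12  ex:16  wr:17  — RAW R2: wait I1 write@11
I3  is:18  ro:19  ex:23  wr:24  — struct: MUL busy until I2 writes@17
I4  is:19  ro:25  ex:33  wr:34  — RAW R4: wait I3 write@24
I5  is:20  ro:35  ex:36  wr:37  — RAW R1: wait I4 write@34

I5 = (20, 35, 36, 37)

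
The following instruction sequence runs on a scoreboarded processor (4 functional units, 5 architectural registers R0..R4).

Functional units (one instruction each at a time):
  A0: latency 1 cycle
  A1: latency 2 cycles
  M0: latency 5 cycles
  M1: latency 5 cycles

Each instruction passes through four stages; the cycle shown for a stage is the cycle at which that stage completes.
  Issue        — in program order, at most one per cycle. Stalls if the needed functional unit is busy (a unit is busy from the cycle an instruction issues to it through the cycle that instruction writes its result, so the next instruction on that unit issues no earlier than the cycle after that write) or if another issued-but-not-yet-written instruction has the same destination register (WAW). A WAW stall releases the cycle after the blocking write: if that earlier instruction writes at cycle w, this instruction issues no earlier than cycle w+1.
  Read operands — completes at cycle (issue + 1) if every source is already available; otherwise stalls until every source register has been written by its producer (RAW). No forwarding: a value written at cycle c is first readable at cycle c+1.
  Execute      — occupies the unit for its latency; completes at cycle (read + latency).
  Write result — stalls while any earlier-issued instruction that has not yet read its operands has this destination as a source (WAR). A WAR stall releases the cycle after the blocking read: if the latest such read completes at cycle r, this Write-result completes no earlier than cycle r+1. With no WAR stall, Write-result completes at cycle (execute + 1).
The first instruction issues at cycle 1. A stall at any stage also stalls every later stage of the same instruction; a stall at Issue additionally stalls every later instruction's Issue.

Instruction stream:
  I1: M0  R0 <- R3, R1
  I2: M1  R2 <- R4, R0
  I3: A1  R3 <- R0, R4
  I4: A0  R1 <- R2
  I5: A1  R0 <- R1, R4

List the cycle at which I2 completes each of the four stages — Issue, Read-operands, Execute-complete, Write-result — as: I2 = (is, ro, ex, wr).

I2 = (2, 9, 14, 15)

[1] issue I1 (M0)
[2] I1 read-ops, issue I2 (M1)
[3] issue I3 (A1)
[4] issue I4 (A0)
[7] I1 finished on M0
[8] I1→R0
[9] I2 read-ops, I3 read-ops
[11] I3 finished on A1
[12] I3→R3
[13] issue I5 (A1)
[14] I2 finished on M1
[15] I2→R2
[16] I4 read-ops
[17] I4 finished on A0
[18] I4→R1
[19] I5 read-ops
[21] I5 finished on A1
[22] I5→R0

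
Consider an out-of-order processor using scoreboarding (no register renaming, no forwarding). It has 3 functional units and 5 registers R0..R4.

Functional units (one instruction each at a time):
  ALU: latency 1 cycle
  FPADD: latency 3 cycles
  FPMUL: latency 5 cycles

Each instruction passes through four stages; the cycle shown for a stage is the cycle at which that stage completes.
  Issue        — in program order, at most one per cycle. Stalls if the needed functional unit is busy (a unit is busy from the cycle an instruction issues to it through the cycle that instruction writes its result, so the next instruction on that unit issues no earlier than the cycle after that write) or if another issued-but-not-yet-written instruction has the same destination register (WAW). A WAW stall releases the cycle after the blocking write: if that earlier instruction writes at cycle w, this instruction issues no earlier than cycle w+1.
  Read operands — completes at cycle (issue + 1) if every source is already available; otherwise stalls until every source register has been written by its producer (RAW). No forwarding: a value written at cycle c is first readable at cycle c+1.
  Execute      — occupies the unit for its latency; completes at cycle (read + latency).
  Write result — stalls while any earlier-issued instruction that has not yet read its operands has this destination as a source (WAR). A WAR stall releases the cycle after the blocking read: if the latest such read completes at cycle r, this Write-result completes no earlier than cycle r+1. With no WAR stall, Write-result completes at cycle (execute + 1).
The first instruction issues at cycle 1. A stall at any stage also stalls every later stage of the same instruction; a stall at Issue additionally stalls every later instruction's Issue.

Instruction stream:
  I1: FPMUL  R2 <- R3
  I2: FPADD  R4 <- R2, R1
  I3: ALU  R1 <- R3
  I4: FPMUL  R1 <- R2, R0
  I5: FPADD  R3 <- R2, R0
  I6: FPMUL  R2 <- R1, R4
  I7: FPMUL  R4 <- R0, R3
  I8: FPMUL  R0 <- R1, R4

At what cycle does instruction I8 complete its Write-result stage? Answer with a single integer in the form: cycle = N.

c1: I1 dispatched to FPMUL
c2: I1 operands ready; I2 dispatched to FPADD
c3: I3 dispatched to ALU
c4: I3 operands ready
c5: I3 complete
c7: I1 complete
c8: R2←I1
c9: I2 operands ready
c10: R1←I3
c11: I4 dispatched to FPMUL
c12: I2 complete; I4 operands ready
c13: R4←I2
c14: I5 dispatched to FPADD
c15: I5 operands ready
c17: I4 complete
c18: R1←I4; I5 complete
c19: R3←I5; I6 dispatched to FPMUL
c20: I6 operands ready
c25: I6 complete
c26: R2←I6
c27: I7 dispatched to FPMUL
c28: I7 operands ready
c33: I7 complete
c34: R4←I7
c35: I8 dispatched to FPMUL
c36: I8 operands ready
c41: I8 complete
c42: R0←I8

cycle = 42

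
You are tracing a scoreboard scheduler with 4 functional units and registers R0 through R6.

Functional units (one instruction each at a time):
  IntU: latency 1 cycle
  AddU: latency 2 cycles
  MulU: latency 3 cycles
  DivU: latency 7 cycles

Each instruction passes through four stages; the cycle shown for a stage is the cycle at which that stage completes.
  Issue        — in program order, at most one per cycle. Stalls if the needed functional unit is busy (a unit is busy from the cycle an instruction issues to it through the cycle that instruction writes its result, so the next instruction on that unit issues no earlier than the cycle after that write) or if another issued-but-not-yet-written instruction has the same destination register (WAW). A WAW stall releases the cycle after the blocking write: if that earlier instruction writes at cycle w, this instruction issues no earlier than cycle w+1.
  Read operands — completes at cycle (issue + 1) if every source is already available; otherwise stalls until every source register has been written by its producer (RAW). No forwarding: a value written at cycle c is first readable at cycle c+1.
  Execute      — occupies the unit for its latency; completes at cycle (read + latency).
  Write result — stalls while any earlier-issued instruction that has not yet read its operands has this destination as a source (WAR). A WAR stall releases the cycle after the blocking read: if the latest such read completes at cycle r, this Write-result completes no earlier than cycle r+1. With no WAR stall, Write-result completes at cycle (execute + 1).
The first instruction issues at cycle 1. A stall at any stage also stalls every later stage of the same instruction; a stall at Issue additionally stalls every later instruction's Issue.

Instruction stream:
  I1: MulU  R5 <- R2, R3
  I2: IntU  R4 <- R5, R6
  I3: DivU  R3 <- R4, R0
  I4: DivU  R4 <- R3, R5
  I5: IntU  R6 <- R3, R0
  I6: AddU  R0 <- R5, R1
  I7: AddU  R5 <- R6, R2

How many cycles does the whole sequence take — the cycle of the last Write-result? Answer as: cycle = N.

cycle = 30

[I1] 1/2/5/6
[I2] 2/7/8/9  (RAW R5: wait I1 write@6)
[I3] 3/10/17/18  (RAW R4: wait I2 write@9)
[I4] 19/20/27/28  (struct: DivU busy until I3 writes@18)
[I5] 20/21/22/23
[I6] 21/22/24/25
[I7] 26/27/29/30  (struct: AddU busy until I6 writes@25)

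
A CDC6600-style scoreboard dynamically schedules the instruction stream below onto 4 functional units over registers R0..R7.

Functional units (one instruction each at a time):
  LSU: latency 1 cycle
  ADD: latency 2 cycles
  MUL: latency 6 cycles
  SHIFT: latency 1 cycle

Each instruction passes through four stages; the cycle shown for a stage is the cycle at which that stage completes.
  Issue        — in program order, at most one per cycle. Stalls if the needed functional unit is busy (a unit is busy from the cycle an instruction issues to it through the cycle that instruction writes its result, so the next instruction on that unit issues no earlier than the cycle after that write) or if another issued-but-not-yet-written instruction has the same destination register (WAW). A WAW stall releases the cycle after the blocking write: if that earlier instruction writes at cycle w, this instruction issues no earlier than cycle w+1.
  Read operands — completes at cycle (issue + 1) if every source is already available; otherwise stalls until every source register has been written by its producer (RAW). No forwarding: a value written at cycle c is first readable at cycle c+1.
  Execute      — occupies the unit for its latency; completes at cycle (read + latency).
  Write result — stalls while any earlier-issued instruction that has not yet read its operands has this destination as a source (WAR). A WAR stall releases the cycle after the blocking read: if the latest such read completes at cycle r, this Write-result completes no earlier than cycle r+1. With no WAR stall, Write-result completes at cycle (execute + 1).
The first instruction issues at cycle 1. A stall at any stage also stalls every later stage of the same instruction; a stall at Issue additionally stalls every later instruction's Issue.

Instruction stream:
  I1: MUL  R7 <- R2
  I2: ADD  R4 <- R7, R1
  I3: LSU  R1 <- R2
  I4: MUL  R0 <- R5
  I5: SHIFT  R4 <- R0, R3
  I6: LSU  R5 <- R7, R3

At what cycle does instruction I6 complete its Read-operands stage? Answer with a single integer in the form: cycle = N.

cycle 1: I1→MUL
cycle 2: I1 RO · I2→ADD
cycle 3: I3→LSU
cycle 4: I3 RO
cycle 5: I3 EX
cycle 8: I1 EX
cycle 9: I1 WR R7
cycle 10: I2 RO · I4→MUL
cycle 11: I3 WR R1 · I4 RO
cycle 12: I2 EX
cycle 13: I2 WR R4
cycle 14: I5→SHIFT
cycle 15: I6→LSU
cycle 16: I6 RO
cycle 17: I4 EX · I6 EX
cycle 18: I4 WR R0 · I6 WR R5
cycle 19: I5 RO
cycle 20: I5 EX
cycle 21: I5 WR R4

cycle = 16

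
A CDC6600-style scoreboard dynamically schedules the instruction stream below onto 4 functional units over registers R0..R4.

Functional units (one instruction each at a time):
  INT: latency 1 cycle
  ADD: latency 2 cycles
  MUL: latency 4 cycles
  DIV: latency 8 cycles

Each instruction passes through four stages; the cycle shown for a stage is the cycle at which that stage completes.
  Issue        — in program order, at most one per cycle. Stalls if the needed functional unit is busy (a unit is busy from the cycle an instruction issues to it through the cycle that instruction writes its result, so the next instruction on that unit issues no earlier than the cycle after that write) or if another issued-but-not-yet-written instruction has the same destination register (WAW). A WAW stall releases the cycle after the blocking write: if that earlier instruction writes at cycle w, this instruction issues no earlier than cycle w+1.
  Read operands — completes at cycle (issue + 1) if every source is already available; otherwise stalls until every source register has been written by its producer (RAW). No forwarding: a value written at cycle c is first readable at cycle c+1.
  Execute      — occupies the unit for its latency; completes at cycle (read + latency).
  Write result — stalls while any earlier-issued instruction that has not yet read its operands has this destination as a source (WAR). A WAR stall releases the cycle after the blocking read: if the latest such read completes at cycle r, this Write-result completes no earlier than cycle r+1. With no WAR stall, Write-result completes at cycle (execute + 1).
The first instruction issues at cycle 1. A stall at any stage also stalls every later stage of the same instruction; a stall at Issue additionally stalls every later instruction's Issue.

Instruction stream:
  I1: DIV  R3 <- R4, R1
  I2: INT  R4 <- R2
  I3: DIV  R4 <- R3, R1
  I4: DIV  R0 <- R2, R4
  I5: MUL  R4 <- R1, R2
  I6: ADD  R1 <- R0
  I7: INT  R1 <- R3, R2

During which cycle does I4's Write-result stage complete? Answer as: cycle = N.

1) issue 1, read 2, done 10, write 11
2) issue 2, read 3, done 4, write 5
3) issue 12, read 13, done 21, write 22  <struct: DIV busy until I1 writes@11>
4) issue 23, read 24, done 32, write 33  <struct: DIV busy until I3 writes@22>
5) issue 24, read 25, done 29, write 30
6) issue 25, read 34, done 36, write 37  <RAW R0: wait I4 write@33>
7) issue 38, read 39, done 40, write 41  <WAW R1: wait I6 write@37>

cycle = 33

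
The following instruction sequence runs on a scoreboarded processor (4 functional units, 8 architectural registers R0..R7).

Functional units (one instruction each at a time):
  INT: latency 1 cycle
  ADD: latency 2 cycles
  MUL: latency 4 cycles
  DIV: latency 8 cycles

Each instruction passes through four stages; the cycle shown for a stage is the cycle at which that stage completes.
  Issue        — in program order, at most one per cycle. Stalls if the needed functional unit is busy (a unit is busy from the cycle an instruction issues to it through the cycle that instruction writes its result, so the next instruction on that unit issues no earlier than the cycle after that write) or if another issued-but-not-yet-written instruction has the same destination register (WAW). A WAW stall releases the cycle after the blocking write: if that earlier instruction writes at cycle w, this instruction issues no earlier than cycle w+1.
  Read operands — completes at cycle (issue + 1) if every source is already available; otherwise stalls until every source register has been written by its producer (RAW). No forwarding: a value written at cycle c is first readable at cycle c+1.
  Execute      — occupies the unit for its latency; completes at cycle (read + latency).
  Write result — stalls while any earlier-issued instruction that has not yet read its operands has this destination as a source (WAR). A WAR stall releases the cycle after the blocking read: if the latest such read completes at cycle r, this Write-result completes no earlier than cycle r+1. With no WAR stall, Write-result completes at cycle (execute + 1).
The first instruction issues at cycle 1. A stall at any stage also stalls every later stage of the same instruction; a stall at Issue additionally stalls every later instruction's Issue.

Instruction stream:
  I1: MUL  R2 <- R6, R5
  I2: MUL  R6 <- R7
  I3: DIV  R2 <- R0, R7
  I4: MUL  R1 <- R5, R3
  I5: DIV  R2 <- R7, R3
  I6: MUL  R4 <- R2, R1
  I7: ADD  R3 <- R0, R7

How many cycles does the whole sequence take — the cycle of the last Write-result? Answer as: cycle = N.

cycle = 36

[I1] 1/2/6/7
[I2] 8/9/13/14  (struct: MUL busy until I1 writes@7)
[I3] 9/10/18/19
[I4] 15/16/20/21  (struct: MUL busy until I2 writes@14)
[I5] 20/21/29/30  (struct: DIV busy until I3 writes@19)
[I6] 22/31/35/36  (struct: MUL busy until I4 writes@21; RAW R2: wait I5 write@30)
[I7] 23/24/26/27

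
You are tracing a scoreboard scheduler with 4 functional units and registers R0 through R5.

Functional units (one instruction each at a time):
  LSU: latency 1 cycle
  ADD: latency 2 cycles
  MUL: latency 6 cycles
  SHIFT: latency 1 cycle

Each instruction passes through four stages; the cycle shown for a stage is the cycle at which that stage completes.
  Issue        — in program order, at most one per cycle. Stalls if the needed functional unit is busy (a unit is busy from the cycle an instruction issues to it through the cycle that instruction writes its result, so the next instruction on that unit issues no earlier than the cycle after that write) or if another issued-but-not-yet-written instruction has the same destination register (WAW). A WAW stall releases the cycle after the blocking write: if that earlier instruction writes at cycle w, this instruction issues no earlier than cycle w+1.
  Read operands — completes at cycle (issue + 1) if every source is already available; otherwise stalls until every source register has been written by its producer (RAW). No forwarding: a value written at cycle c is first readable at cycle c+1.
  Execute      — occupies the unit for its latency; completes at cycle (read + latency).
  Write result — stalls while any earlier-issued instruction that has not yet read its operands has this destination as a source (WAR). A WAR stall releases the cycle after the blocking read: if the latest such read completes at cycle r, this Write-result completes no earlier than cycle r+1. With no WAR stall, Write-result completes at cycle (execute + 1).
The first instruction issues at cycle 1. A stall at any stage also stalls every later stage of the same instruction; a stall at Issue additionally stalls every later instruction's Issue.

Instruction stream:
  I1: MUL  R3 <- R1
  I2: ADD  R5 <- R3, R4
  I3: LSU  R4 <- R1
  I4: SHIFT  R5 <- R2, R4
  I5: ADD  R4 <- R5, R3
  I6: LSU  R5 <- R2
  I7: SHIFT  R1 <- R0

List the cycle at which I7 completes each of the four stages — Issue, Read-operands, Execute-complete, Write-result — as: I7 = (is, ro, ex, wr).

  I1 | 1 | 2 | 8 | 9
  I2 | 2 | 10 | 12 | 13   RAW R3: wait I1 write@9
  I3 | 3 | 4 | 5 | 11   WAR R4: wait I2 read@10
  I4 | 14 | 15 | 16 | 17   WAW R5: wait I2 write@13
  I5 | 15 | 18 | 20 | 21   RAW R5: wait I4 write@17
  I6 | 18 | 19 | 20 | 21   WAW R5: wait I4 write@17
  I7 | 19 | 20 | 21 | 22

I7 = (19, 20, 21, 22)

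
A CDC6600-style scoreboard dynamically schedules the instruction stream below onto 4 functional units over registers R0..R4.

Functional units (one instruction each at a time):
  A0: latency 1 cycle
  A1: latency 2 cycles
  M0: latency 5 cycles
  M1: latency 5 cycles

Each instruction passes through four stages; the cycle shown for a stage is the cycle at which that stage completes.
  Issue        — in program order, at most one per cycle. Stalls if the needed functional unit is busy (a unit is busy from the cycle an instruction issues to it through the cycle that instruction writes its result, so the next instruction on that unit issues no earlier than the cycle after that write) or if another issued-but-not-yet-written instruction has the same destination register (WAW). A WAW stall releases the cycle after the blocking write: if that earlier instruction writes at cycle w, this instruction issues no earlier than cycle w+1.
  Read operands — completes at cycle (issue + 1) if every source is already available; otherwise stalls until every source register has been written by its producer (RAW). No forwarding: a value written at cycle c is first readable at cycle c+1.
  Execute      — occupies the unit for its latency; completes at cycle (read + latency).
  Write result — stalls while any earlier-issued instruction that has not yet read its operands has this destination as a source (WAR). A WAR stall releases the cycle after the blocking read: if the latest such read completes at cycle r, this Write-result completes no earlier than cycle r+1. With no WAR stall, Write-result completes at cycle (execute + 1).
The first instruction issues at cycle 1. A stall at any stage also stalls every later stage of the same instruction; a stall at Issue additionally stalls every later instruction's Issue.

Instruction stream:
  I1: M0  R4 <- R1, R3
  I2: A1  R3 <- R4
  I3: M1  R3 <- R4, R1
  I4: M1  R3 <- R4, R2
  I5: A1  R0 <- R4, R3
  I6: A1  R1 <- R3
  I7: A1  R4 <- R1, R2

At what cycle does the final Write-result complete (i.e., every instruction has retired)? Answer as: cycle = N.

I1 -> (1, 2, 7, 8)
I2 -> (2, 9, 11, 12)  // RAW R4: wait I1 write@8
I3 -> (13, 14, 19, 20)  // WAW R3: wait I2 write@12
I4 -> (21, 22, 27, 28)  // struct: M1 busy until I3 writes@20
I5 -> (22, 29, 31, 32)  // RAW R3: wait I4 write@28
I6 -> (33, 34, 36, 37)  // struct: A1 busy until I5 writes@32
I7 -> (38, 39, 41, 42)  // struct: A1 busy until I6 writes@37

cycle = 42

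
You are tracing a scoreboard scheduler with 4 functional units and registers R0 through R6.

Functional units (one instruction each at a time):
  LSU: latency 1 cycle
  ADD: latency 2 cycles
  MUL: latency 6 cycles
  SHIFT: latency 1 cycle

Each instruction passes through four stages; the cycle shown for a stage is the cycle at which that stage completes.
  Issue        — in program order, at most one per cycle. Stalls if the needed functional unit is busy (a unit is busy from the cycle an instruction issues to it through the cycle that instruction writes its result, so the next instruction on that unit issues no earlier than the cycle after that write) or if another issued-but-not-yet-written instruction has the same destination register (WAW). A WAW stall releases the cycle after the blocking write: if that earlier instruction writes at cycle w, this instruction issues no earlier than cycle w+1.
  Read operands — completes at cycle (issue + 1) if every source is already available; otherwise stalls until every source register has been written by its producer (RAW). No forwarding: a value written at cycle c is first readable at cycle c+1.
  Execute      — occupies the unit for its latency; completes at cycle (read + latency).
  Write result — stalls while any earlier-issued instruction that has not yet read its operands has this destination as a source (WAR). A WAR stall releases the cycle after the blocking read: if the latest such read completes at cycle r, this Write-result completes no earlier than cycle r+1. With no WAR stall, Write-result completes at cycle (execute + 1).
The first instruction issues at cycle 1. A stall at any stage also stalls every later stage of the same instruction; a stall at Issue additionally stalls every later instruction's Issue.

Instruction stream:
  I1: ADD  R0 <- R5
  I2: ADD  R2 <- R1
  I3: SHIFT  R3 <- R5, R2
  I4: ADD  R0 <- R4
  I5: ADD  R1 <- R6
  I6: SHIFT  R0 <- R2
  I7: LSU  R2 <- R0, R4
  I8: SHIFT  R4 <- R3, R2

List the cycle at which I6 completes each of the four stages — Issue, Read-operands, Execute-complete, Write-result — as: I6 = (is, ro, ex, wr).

I6 = (17, 18, 19, 20)

I1 -> (1, 2, 4, 5)
I2 -> (6, 7, 9, 10)  // struct: ADD busy until I1 writes@5
I3 -> (7, 11, 12, 13)  // RAW R2: wait I2 write@10
I4 -> (11, 12, 14, 15)  // struct: ADD busy until I2 writes@10
I5 -> (16, 17, 19, 20)  // struct: ADD busy until I4 writes@15
I6 -> (17, 18, 19, 20)
I7 -> (18, 21, 22, 23)  // RAW R0: wait I6 write@20
I8 -> (21, 24, 25, 26)  // struct: SHIFT busy until I6 writes@20, RAW R2: wait I7 write@23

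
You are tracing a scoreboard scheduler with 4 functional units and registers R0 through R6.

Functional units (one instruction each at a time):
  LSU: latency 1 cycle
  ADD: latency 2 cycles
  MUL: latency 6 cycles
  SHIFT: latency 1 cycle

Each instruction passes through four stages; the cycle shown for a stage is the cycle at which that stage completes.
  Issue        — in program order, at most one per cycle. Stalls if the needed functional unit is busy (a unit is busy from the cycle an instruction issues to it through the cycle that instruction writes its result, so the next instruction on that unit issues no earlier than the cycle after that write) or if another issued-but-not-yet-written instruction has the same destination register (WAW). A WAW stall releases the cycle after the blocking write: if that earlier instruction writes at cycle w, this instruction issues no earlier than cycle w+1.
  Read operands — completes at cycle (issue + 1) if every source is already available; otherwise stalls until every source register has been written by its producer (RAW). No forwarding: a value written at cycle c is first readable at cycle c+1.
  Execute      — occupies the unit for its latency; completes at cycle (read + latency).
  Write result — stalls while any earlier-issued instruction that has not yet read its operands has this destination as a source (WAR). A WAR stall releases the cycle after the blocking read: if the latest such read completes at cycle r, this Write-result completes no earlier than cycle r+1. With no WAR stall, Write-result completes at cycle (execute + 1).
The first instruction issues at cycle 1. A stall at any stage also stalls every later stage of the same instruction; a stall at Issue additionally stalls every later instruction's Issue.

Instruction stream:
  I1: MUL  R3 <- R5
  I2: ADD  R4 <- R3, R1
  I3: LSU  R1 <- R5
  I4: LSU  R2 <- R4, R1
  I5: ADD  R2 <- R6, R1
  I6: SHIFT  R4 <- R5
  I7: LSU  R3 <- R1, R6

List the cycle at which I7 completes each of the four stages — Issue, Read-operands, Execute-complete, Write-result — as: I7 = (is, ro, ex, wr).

I7 = (19, 20, 21, 22)

c1: I1 dispatched to MUL
c2: I1 operands ready, I2 dispatched to ADD
c3: I3 dispatched to LSU
c4: I3 operands ready
c5: I3 complete
c8: I1 complete
c9: R3←I1
c10: I2 operands ready
c11: R1←I3
c12: I2 complete, I4 dispatched to LSU
c13: R4←I2
c14: I4 operands ready
c15: I4 complete
c16: R2←I4
c17: I5 dispatched to ADD
c18: I5 operands ready, I6 dispatched to SHIFT
c19: I6 operands ready, I7 dispatched to LSU
c20: I5 complete, I6 complete, I7 operands ready
c21: R2←I5, R4←I6, I7 complete
c22: R3←I7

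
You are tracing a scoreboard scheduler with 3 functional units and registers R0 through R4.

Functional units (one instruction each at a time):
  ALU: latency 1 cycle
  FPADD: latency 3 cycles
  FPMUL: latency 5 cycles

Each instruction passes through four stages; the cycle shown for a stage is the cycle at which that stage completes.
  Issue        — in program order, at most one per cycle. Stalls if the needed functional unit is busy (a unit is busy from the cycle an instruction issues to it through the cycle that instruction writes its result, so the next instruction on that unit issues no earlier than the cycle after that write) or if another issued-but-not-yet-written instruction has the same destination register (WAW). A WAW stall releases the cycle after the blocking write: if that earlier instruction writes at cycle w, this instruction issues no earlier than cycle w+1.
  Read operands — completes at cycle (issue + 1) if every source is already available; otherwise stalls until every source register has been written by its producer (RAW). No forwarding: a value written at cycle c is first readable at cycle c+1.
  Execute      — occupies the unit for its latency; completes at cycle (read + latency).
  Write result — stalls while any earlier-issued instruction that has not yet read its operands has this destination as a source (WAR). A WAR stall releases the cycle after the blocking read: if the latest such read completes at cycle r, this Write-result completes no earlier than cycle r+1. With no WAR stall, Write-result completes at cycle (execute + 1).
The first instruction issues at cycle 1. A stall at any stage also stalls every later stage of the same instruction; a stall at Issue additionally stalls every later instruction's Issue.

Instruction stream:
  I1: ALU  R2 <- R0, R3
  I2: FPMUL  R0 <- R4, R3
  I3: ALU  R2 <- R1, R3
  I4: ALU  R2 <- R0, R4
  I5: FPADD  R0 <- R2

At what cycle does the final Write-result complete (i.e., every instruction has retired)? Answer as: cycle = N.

c1: I1→ALU
c2: I1 RO, I2→FPMUL
c3: I1 EX, I2 RO
c4: I1 WR R2
c5: I3→ALU
c6: I3 RO
c7: I3 EX
c8: I2 EX, I3 WR R2
c9: I2 WR R0, I4→ALU
c10: I4 RO, I5→FPADD
c11: I4 EX
c12: I4 WR R2
c13: I5 RO
c16: I5 EX
c17: I5 WR R0

cycle = 17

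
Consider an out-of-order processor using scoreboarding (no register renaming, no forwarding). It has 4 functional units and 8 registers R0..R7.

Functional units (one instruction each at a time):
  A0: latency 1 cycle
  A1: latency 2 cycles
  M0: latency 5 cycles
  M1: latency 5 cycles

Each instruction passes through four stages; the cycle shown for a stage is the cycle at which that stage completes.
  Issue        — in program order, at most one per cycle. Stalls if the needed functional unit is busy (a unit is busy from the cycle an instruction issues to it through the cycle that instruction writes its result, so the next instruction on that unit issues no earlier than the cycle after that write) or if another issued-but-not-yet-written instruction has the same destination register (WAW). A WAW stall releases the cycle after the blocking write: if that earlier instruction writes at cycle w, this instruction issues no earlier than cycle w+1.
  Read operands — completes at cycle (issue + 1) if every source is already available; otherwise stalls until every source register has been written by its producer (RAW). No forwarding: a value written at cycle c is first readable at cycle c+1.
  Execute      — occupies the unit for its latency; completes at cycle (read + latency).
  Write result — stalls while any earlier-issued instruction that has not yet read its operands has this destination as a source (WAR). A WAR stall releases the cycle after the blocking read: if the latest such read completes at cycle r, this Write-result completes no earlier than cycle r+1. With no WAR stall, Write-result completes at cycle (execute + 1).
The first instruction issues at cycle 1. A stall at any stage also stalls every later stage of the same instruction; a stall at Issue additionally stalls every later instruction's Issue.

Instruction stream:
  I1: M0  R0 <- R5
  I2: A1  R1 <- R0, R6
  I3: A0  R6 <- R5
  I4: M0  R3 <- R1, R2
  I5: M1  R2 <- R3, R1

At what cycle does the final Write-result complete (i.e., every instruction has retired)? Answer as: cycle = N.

t=1  issue I1 (M0)
t=2  I1 read-ops; issue I2 (A1)
t=3  issue I3 (A0)
t=4  I3 read-ops
t=5  I3 finished on A0
t=7  I1 finished on M0
t=8  I1→R0
t=9  I2 read-ops; issue I4 (M0)
t=10  I3→R6; issue I5 (M1)
t=11  I2 finished on A1
t=12  I2→R1
t=13  I4 read-ops
t=18  I4 finished on M0
t=19  I4→R3
t=20  I5 read-ops
t=25  I5 finished on M1
t=26  I5→R2

cycle = 26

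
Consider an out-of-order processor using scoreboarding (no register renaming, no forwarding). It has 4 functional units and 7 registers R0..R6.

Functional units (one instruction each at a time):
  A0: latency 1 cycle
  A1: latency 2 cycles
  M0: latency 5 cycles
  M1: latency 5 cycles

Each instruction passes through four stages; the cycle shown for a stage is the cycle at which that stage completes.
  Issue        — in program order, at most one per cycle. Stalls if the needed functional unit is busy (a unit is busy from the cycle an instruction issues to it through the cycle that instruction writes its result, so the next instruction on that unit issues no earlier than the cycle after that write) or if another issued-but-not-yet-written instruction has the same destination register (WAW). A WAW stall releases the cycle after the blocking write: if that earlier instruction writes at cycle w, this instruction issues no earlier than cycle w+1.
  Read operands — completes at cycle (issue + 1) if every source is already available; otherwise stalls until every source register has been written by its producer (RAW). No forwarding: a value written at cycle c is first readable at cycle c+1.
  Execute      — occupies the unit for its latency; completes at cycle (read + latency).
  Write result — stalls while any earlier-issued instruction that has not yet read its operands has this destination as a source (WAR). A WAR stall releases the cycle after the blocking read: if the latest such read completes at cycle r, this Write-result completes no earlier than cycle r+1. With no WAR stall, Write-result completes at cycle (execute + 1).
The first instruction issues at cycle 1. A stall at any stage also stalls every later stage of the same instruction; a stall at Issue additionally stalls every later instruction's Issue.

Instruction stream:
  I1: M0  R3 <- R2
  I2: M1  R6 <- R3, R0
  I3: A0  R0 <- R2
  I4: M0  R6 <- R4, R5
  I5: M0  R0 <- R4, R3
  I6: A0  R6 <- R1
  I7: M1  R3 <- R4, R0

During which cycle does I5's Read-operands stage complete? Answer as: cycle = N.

cycle = 25

[1] I1 dispatched to M0
[2] I1 operands ready | I2 dispatched to M1
[3] I3 dispatched to A0
[4] I3 operands ready
[5] I3 complete
[7] I1 complete
[8] R3←I1
[9] I2 operands ready
[10] R0←I3
[14] I2 complete
[15] R6←I2
[16] I4 dispatched to M0
[17] I4 operands ready
[22] I4 complete
[23] R6←I4
[24] I5 dispatched to M0
[25] I5 operands ready | I6 dispatched to A0
[26] I6 operands ready | I7 dispatched to M1
[27] I6 complete
[28] R6←I6
[30] I5 complete
[31] R0←I5
[32] I7 operands ready
[37] I7 complete
[38] R3←I7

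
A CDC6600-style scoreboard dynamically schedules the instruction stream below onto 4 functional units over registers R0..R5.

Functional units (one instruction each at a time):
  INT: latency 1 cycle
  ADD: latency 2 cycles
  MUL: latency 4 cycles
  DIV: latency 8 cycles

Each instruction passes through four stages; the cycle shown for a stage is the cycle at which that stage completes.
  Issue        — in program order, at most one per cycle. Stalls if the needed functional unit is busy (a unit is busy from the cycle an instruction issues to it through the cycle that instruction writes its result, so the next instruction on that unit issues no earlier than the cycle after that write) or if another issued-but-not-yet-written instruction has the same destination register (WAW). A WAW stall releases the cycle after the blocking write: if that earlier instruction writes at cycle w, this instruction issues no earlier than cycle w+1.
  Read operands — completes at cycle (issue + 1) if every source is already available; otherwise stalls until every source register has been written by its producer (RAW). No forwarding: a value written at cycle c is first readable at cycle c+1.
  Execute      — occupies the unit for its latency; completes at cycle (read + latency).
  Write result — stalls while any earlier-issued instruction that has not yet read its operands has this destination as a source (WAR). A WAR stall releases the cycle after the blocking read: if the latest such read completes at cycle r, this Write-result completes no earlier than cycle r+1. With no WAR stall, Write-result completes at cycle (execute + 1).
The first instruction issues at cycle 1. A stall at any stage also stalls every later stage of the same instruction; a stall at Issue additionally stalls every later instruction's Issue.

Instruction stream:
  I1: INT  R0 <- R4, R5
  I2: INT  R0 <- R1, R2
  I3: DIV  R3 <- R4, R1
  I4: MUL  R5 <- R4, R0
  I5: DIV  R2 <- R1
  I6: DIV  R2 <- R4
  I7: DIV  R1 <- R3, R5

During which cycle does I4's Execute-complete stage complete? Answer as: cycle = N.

cycle = 13

I1 -> (1, 2, 3, 4)
I2 -> (5, 6, 7, 8)  // struct: INT busy until I1 writes@4
I3 -> (6, 7, 15, 16)
I4 -> (7, 9, 13, 14)  // RAW R0: wait I2 write@8
I5 -> (17, 18, 26, 27)  // struct: DIV busy until I3 writes@16
I6 -> (28, 29, 37, 38)  // struct: DIV busy until I5 writes@27
I7 -> (39, 40, 48, 49)  // struct: DIV busy until I6 writes@38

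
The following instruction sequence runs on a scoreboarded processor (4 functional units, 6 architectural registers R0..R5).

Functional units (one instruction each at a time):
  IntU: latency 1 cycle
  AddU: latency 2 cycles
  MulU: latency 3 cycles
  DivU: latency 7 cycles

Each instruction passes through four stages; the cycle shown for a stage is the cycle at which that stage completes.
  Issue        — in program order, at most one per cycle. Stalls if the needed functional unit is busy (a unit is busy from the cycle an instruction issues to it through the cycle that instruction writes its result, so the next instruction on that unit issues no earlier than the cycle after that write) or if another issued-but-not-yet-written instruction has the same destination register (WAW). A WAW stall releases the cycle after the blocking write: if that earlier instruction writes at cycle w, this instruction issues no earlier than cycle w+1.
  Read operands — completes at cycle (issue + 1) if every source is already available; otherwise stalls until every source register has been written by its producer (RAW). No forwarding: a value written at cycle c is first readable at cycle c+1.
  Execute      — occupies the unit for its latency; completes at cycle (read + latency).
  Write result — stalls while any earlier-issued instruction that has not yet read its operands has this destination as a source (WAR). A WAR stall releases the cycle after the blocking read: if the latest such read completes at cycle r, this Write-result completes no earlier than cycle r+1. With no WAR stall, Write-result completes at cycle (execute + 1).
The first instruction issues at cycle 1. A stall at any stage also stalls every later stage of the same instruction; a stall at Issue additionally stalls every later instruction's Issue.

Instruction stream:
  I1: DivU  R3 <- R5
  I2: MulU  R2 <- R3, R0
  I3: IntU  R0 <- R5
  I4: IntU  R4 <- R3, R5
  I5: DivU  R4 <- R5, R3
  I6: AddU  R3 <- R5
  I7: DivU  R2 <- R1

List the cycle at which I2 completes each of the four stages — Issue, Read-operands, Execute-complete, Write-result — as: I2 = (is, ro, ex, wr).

I2 = (2, 11, 14, 15)

c1: I1 dispatched to DivU
c2: I1 operands ready; I2 dispatched to MulU
c3: I3 dispatched to IntU
c4: I3 operands ready
c5: I3 complete
c9: I1 complete
c10: R3←I1
c11: I2 operands ready
c12: R0←I3
c13: I4 dispatched to IntU
c14: I2 complete; I4 operands ready
c15: R2←I2; I4 complete
c16: R4←I4
c17: I5 dispatched to DivU
c18: I5 operands ready; I6 dispatched to AddU
c19: I6 operands ready
c21: I6 complete
c22: R3←I6
c25: I5 complete
c26: R4←I5
c27: I7 dispatched to DivU
c28: I7 operands ready
c35: I7 complete
c36: R2←I7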